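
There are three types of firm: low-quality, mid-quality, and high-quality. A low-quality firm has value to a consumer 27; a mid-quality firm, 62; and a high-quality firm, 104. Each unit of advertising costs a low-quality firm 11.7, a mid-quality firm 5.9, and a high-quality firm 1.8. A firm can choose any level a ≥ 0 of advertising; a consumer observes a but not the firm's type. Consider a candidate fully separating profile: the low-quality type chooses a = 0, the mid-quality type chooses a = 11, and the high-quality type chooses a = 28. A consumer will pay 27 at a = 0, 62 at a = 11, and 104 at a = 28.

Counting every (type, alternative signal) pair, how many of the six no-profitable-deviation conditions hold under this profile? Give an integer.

High-quality (own payoff 104 − 1.8×28 = 53.6): to a=0 gives 27 → no gain ✓; to a=11 gives 62 − 1.8×11 = 42.2 → no gain ✓.
Mid-quality (own payoff 62 − 5.9×11 = -2.9): to a=0 gives 27 → profitable ✗; to a=28 gives 104 − 5.9×28 = -61.2 → no gain ✓.
Low-quality (own payoff 27): to a=11 gives 62 − 11.7×11 = -66.7 → no gain ✓; to a=28 gives 104 − 11.7×28 = -223.6 → no gain ✓.
5 of the 6 constraints hold; not an equilibrium.

5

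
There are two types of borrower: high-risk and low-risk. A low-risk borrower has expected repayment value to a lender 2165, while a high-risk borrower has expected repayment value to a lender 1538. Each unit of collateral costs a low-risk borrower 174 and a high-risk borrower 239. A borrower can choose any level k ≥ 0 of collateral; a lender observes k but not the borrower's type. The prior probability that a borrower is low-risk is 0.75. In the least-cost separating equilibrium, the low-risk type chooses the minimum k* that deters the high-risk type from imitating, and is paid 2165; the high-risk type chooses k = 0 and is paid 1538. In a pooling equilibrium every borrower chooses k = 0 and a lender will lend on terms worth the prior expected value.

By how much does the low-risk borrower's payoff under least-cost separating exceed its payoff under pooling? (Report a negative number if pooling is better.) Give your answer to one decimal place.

-299.7

Least-cost separating signal: k* solves 1538 = 2165 − 239·k*, so k* = (2165 − 1538)/239 ≈ 2.6234.
Low-risk type's separating payoff: 2165 − 174 × k* = 2165 − 174 × (2165 − 1538)/239 = 2165 − 109098/239 ≈ 1708.523.
Pooling payoff: 0.75 × 2165 + 0.25 × 1538 = 2008.25.
Difference: 1708.523 − 2008.25 = -299.727, i.e. -299.7 to one decimal place.
The low-risk type would prefer the pooling outcome.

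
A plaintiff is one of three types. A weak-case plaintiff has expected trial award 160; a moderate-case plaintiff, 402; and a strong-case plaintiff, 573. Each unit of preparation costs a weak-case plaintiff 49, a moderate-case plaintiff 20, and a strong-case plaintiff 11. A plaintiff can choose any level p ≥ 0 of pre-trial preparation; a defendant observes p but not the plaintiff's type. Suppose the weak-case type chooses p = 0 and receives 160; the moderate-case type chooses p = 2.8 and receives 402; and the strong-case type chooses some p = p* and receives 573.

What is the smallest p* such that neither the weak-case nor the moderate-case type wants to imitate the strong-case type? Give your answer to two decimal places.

11.35

Moderate-case type (on-path payoff 402 − 20×2.8 = 346) won't mimic when 346 ≥ 573 − 20·p*, i.e. p* ≥ 11.35.
Weak-case type (on-path payoff 160) won't mimic when 160 ≥ 573 − 49·p*, i.e. p* ≥ 8.43.
Both must hold, so p* = max(8.43, 11.35) = 11.35. The moderate-case type's constraint binds.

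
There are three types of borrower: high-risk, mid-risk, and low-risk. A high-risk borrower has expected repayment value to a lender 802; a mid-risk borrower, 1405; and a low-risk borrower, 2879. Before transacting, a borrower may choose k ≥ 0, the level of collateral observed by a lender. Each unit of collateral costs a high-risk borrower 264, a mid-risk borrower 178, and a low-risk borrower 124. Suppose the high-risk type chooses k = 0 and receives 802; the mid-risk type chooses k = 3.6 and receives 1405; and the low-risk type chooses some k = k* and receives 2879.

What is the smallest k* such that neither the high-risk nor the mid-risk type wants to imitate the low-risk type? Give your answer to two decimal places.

11.88

High-risk type (on-path payoff 802) won't mimic when 802 ≥ 2879 − 264·k*, i.e. k* ≥ 7.87.
Mid-risk type (on-path payoff 1405 − 178×3.6 = 764.2) won't mimic when 764.2 ≥ 2879 − 178·k*, i.e. k* ≥ 11.88.
Both must hold, so k* = max(7.87, 11.88) = 11.88. The mid-risk type's constraint binds.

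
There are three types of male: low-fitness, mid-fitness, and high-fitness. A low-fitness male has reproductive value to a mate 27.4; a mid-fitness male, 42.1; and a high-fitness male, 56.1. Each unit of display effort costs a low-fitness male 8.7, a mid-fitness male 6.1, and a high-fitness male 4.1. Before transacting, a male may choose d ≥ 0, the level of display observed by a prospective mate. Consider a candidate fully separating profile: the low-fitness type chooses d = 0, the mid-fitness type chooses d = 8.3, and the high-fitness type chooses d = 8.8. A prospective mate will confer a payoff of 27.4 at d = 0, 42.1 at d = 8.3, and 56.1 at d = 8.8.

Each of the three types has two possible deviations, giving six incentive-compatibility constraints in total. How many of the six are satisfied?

High-fitness (own payoff 56.1 − 4.1×8.8 = 20.02): to d=0 gives 27.4 → profitable ✗; to d=8.3 gives 42.1 − 4.1×8.3 = 8.07 → no gain ✓.
Mid-fitness (own payoff 42.1 − 6.1×8.3 = -8.53): to d=0 gives 27.4 → profitable ✗; to d=8.8 gives 56.1 − 6.1×8.8 = 2.42 → profitable ✗.
Low-fitness (own payoff 27.4): to d=8.3 gives 42.1 − 8.7×8.3 = -30.11 → no gain ✓; to d=8.8 gives 56.1 − 8.7×8.8 = -20.46 → no gain ✓.
3 of the 6 constraints hold; not an equilibrium.

3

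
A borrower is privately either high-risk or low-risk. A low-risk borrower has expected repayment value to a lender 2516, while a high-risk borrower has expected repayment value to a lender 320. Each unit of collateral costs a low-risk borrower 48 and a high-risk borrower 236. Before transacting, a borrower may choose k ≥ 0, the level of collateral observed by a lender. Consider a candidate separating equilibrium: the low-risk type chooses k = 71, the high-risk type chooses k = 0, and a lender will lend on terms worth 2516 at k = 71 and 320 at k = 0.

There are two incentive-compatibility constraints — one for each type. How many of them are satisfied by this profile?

High-risk type: stay at 0 → 320; mimic → 2516 − 236 × 71 = -14240. IC holds (320 ≥ -14240).
Low-risk type: signal → 2516 − 48 × 71 = -892; deviate to 0 → 320. IC fails (-892 < 320).
1 of 2 constraints hold, so this profile is not an equilibrium.

1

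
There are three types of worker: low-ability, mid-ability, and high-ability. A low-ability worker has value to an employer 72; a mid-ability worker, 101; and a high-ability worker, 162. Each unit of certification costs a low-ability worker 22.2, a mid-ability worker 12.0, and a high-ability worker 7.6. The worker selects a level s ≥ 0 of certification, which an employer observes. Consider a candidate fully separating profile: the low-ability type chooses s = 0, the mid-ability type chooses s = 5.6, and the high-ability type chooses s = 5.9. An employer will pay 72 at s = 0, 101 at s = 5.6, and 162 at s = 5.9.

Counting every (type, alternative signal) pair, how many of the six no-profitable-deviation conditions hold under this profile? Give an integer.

High-ability (own payoff 162 − 7.6×5.9 = 117.16): to s=0 gives 72 → no gain ✓; to s=5.6 gives 101 − 7.6×5.6 = 58.44 → no gain ✓.
Mid-ability (own payoff 101 − 12.0×5.6 = 33.8): to s=0 gives 72 → profitable ✗; to s=5.9 gives 162 − 12.0×5.9 = 91.2 → profitable ✗.
Low-ability (own payoff 72): to s=5.6 gives 101 − 22.2×5.6 = -23.32 → no gain ✓; to s=5.9 gives 162 − 22.2×5.9 = 31.02 → no gain ✓.
4 of the 6 constraints hold; not an equilibrium.

4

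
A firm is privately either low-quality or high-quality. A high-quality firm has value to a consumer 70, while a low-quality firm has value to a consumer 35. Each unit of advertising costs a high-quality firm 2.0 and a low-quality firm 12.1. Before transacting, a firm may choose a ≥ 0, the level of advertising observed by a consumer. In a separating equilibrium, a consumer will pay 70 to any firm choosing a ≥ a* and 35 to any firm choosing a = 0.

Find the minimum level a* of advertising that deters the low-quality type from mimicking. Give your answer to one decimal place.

A low-quality firm choosing a = 0 receives 35.
Imitating at a* instead would pay 70 at cost 12.1·a*, netting 70 − 12.1·a*.
Indifference: 35 = 70 − 12.1·a*, so a* = (70 − 35) / 12.1 ≈ 2.9.
This is the low-quality type's binding incentive-compatibility constraint; any a ≥ 2.9 sustains separation on that side.

2.9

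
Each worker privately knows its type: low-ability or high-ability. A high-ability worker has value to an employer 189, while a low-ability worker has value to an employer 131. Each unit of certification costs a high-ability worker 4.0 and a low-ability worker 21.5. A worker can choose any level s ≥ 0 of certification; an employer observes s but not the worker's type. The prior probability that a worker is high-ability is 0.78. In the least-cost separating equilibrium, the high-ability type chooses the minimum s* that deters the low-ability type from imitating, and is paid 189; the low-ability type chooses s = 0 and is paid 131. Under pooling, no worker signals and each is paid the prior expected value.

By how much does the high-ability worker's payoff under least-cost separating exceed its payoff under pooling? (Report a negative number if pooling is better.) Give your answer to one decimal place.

2.0

Least-cost separating signal: s* solves 131 = 189 − 21.5·s*, so s* = (189 − 131)/21.5 ≈ 2.6977.
High-ability type's separating payoff: 189 − 4.0 × s* = 189 − 4.0 × (189 − 131)/21.5 = 189 − 232/21.5 ≈ 178.209.
Pooling payoff: 0.78 × 189 + 0.22 × 131 = 176.24.
Difference: 178.209 − 176.24 = 1.969, i.e. 2.0 to one decimal place.
The high-ability type prefers to separate.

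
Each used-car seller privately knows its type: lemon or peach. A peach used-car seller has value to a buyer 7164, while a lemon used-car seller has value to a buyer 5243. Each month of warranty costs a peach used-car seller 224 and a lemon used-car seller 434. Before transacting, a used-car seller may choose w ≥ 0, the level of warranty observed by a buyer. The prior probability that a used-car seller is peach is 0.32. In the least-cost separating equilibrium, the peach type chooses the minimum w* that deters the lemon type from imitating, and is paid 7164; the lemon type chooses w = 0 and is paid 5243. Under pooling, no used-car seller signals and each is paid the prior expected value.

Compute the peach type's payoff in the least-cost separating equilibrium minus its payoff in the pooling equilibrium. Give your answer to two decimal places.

Least-cost separating signal: w* solves 5243 = 7164 − 434·w*, so w* = (7164 − 5243)/434 ≈ 4.4263.
Peach type's separating payoff: 7164 − 224 × w* = 7164 − 224 × (7164 − 5243)/434 = 7164 − 430304/434 ≈ 6172.5161.
Pooling payoff: 0.32 × 7164 + 0.68 × 5243 = 5857.72.
Difference: 6172.5161 − 5857.72 = 314.7961, i.e. 314.80 to two decimal places.
The peach type prefers to separate.

314.80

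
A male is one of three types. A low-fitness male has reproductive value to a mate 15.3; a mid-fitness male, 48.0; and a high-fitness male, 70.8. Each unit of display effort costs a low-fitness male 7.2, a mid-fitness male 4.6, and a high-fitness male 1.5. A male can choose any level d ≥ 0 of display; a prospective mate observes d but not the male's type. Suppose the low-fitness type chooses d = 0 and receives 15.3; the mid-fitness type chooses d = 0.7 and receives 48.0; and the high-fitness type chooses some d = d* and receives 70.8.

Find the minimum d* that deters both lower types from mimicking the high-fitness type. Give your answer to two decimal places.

7.71

Mid-fitness type (on-path payoff 48.0 − 4.6×0.7 = 44.78) won't mimic when 44.78 ≥ 70.8 − 4.6·d*, i.e. d* ≥ 5.66.
Low-fitness type (on-path payoff 15.3) won't mimic when 15.3 ≥ 70.8 − 7.2·d*, i.e. d* ≥ 7.71.
Both must hold, so d* = max(7.71, 5.66) = 7.71. The low-fitness type's constraint binds.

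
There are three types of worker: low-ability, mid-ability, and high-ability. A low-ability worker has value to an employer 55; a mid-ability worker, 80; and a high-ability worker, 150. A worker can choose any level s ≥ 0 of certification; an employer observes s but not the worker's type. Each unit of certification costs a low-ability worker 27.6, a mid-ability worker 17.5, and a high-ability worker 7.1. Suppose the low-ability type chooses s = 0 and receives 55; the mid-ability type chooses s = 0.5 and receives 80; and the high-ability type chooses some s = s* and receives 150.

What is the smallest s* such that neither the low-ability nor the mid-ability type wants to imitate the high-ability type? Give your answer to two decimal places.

4.50

Low-ability type (on-path payoff 55) won't mimic when 55 ≥ 150 − 27.6·s*, i.e. s* ≥ 3.44.
Mid-ability type (on-path payoff 80 − 17.5×0.5 = 71.25) won't mimic when 71.25 ≥ 150 − 17.5·s*, i.e. s* ≥ 4.50.
Both must hold, so s* = max(3.44, 4.50) = 4.50. The mid-ability type's constraint binds.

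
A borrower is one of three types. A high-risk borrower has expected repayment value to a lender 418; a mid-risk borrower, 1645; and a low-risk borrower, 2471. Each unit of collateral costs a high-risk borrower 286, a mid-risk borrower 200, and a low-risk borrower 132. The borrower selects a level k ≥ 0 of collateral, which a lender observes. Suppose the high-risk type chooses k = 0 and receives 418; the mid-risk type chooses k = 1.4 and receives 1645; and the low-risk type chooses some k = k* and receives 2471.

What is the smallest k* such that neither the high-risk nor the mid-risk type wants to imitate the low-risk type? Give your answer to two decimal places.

High-risk type (on-path payoff 418) won't mimic when 418 ≥ 2471 − 286·k*, i.e. k* ≥ 7.18.
Mid-risk type (on-path payoff 1645 − 200×1.4 = 1365) won't mimic when 1365 ≥ 2471 − 200·k*, i.e. k* ≥ 5.53.
Both must hold, so k* = max(7.18, 5.53) = 7.18. The high-risk type's constraint binds.

7.18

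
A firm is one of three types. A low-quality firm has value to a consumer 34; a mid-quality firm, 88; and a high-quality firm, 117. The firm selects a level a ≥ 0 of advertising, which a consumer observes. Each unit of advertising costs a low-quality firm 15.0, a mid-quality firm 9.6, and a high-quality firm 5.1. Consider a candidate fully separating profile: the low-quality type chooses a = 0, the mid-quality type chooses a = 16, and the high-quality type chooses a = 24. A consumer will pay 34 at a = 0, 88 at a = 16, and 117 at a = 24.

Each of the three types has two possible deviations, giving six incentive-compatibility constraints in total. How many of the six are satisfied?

High-quality (own payoff 117 − 5.1×24 = -5.4): to a=0 gives 34 → profitable ✗; to a=16 gives 88 − 5.1×16 = 6.4 → profitable ✗.
Low-quality (own payoff 34): to a=16 gives 88 − 15.0×16 = -152 → no gain ✓; to a=24 gives 117 − 15.0×24 = -243 → no gain ✓.
Mid-quality (own payoff 88 − 9.6×16 = -65.6): to a=0 gives 34 → profitable ✗; to a=24 gives 117 − 9.6×24 = -113.4 → no gain ✓.
3 of the 6 constraints hold; not an equilibrium.

3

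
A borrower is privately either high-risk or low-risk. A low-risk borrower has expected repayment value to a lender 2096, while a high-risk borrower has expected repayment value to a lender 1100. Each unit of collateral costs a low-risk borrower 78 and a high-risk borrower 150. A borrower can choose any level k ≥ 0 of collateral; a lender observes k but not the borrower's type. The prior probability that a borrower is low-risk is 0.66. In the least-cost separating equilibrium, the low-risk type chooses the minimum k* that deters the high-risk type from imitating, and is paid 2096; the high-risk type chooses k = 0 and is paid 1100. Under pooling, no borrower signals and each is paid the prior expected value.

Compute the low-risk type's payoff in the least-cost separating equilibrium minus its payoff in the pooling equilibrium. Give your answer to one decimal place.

-179.3

Least-cost separating signal: k* solves 1100 = 2096 − 150·k*, so k* = (2096 − 1100)/150 = 6.64.
Low-risk type's separating payoff: 2096 − 78 × k* = 2096 − 78 × (2096 − 1100)/150 = 2096 − 77688/150 = 1578.08.
Pooling payoff: 0.66 × 2096 + 0.34 × 1100 = 1757.36.
Difference: 1578.08 − 1757.36 = -179.28, i.e. -179.3 to one decimal place.
The low-risk type would prefer the pooling outcome.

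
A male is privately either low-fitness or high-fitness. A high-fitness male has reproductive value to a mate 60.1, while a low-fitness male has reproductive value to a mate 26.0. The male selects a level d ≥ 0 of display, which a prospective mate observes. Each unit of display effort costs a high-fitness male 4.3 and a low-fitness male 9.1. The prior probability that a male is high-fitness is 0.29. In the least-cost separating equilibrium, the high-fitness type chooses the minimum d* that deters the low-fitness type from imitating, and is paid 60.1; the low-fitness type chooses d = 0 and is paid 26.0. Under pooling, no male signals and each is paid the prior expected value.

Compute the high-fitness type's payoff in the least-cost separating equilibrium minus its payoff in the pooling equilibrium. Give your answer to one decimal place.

Least-cost separating signal: d* solves 26.0 = 60.1 − 9.1·d*, so d* = (60.1 − 26.0)/9.1 ≈ 3.7473.
High-fitness type's separating payoff: 60.1 − 4.3 × d* = 60.1 − 4.3 × (60.1 − 26.0)/9.1 = 60.1 − 146.63/9.1 ≈ 43.987.
Pooling payoff: 0.29 × 60.1 + 0.71 × 26.0 = 35.889.
Difference: 43.987 − 35.889 = 8.098, i.e. 8.1 to one decimal place.
The high-fitness type prefers to separate.

8.1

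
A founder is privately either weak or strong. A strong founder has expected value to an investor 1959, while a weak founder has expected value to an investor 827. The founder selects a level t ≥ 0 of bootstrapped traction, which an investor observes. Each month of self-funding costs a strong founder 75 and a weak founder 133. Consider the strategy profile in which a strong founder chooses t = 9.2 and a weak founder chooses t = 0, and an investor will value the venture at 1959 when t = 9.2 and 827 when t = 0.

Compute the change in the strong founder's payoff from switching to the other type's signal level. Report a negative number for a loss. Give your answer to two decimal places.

-442.00

Playing t = 9.2 the strong founder receives 1959 − 75 × 9.2 = 1269.
Deviating to t = 0 yields 827 instead.
Gain from deviating: 827 − 1269 = -442.00.
The gain is negative, so the strong type's incentive-compatibility constraint is satisfied.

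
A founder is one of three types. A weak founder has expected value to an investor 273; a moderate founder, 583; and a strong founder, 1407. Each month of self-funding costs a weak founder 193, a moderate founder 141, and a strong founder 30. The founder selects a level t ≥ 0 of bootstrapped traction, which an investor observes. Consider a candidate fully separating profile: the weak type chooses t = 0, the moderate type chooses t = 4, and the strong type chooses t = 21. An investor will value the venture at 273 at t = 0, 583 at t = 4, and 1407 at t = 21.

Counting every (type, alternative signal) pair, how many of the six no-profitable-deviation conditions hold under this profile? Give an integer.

5

Moderate (own payoff 583 − 141×4 = 19): to t=0 gives 273 → profitable ✗; to t=21 gives 1407 − 141×21 = -1554 → no gain ✓.
Weak (own payoff 273): to t=4 gives 583 − 193×4 = -189 → no gain ✓; to t=21 gives 1407 − 193×21 = -2646 → no gain ✓.
Strong (own payoff 1407 − 30×21 = 777): to t=0 gives 273 → no gain ✓; to t=4 gives 583 − 30×4 = 463 → no gain ✓.
5 of the 6 constraints hold; not an equilibrium.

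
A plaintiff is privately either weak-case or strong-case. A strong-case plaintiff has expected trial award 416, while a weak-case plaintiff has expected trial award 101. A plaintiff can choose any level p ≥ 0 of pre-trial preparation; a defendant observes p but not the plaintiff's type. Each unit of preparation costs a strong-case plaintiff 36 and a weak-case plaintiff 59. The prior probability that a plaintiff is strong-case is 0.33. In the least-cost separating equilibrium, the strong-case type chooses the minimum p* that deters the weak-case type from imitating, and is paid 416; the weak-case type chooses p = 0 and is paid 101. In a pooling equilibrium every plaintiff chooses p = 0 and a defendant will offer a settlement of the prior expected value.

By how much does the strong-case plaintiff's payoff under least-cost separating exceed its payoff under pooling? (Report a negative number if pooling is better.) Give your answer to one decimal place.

Least-cost separating signal: p* solves 101 = 416 − 59·p*, so p* = (416 − 101)/59 ≈ 5.3390.
Strong-case type's separating payoff: 416 − 36 × p* = 416 − 36 × (416 − 101)/59 = 416 − 11340/59 ≈ 223.797.
Pooling payoff: 0.33 × 416 + 0.67 × 101 = 204.95.
Difference: 223.797 − 204.95 = 18.847, i.e. 18.8 to one decimal place.
The strong-case type prefers to separate.

18.8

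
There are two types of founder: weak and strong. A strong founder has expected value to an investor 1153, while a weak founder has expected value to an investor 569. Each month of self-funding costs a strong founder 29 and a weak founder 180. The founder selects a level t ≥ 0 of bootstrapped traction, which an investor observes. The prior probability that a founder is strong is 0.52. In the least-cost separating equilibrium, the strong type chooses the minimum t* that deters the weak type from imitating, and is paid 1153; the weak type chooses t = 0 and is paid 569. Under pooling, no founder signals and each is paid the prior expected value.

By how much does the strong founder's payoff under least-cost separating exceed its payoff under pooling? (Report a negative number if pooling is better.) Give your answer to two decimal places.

Least-cost separating signal: t* solves 569 = 1153 − 180·t*, so t* = (1153 − 569)/180 ≈ 3.2444.
Strong type's separating payoff: 1153 − 29 × t* = 1153 − 29 × (1153 − 569)/180 = 1153 − 16936/180 ≈ 1058.9111.
Pooling payoff: 0.52 × 1153 + 0.48 × 569 = 872.68.
Difference: 1058.9111 − 872.68 = 186.2311, i.e. 186.23 to two decimal places.
The strong type prefers to separate.

186.23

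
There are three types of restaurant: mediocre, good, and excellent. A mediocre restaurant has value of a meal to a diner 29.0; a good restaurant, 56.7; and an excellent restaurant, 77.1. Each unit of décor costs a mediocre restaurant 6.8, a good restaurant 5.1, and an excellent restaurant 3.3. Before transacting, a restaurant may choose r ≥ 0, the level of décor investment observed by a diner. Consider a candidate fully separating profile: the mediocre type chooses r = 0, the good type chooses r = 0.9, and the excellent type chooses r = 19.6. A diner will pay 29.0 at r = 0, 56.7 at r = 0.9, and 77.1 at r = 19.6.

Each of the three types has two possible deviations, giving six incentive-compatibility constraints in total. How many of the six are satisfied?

3

Mediocre (own payoff 29.0): to r=0.9 gives 56.7 − 6.8×0.9 = 50.58 → profitable ✗; to r=19.6 gives 77.1 − 6.8×19.6 = -56.18 → no gain ✓.
Excellent (own payoff 77.1 − 3.3×19.6 = 12.42): to r=0 gives 29.0 → profitable ✗; to r=0.9 gives 56.7 − 3.3×0.9 = 53.73 → profitable ✗.
Good (own payoff 56.7 − 5.1×0.9 = 52.11): to r=0 gives 29.0 → no gain ✓; to r=19.6 gives 77.1 − 5.1×19.6 = -22.86 → no gain ✓.
3 of the 6 constraints hold; not an equilibrium.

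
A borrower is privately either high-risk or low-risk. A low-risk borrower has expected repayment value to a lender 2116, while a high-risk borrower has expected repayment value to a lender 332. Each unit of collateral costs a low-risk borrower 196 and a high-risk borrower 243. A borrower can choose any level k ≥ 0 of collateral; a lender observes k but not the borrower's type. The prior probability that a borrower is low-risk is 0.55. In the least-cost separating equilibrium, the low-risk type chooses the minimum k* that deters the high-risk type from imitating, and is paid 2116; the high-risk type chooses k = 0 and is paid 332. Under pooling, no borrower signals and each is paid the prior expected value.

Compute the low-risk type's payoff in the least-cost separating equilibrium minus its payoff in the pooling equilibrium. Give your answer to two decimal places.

Least-cost separating signal: k* solves 332 = 2116 − 243·k*, so k* = (2116 − 332)/243 ≈ 7.3416.
Low-risk type's separating payoff: 2116 − 196 × k* = 2116 − 196 × (2116 − 332)/243 = 2116 − 349664/243 ≈ 677.0535.
Pooling payoff: 0.55 × 2116 + 0.45 × 332 = 1313.2.
Difference: 677.0535 − 1313.2 = -636.1465, i.e. -636.15 to two decimal places.
The low-risk type would prefer the pooling outcome.

-636.15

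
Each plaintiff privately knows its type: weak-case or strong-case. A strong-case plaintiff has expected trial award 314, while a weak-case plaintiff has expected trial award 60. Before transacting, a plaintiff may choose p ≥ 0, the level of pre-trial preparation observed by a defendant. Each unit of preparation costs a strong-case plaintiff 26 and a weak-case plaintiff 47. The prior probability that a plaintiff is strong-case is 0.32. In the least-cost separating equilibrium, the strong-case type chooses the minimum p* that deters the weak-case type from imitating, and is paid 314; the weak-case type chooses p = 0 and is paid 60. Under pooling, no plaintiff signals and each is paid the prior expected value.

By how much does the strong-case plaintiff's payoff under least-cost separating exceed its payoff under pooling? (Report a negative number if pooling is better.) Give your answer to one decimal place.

32.2

Least-cost separating signal: p* solves 60 = 314 − 47·p*, so p* = (314 − 60)/47 ≈ 5.4043.
Strong-case type's separating payoff: 314 − 26 × p* = 314 − 26 × (314 − 60)/47 = 314 − 6604/47 ≈ 173.489.
Pooling payoff: 0.32 × 314 + 0.68 × 60 = 141.28.
Difference: 173.489 − 141.28 = 32.209, i.e. 32.2 to one decimal place.
The strong-case type prefers to separate.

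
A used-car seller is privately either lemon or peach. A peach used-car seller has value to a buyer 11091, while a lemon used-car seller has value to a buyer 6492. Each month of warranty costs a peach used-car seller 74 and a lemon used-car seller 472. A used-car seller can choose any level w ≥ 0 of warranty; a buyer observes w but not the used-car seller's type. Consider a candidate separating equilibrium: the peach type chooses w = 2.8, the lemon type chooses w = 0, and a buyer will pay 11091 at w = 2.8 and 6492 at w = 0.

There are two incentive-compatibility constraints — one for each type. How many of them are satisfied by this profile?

1

Peach type: signal → 11091 − 74 × 2.8 = 10883.8; deviate to 0 → 6492. IC holds (10883.8 ≥ 6492).
Lemon type: stay at 0 → 6492; mimic → 11091 − 472 × 2.8 = 9769.4. IC fails (6492 < 9769.4).
1 of 2 constraints hold, so this profile is not an equilibrium.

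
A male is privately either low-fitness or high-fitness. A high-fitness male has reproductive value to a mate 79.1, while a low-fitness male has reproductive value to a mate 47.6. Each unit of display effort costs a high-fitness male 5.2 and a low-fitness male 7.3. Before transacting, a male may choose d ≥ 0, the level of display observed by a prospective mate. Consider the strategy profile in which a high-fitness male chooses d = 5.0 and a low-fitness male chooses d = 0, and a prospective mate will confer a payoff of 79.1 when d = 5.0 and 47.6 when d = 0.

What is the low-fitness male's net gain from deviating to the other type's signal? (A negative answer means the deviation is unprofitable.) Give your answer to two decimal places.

Playing d = 0 the low-fitness male receives 47.6.
Deviating to d = 5.0 brings payment 79.1 at cost 7.3 × 5.0 = 36.5, netting 42.6.
Gain from deviating: 42.6 − 47.6 = -5.00.
The gain is negative, so the low-fitness type's incentive-compatibility constraint is satisfied.

-5.00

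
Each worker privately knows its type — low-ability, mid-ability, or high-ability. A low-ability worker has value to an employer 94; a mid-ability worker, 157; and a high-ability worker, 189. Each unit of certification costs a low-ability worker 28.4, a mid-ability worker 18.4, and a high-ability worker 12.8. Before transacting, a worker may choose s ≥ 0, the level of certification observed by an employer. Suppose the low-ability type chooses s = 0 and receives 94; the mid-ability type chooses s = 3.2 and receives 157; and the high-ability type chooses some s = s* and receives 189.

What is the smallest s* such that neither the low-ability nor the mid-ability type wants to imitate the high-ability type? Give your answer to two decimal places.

Mid-ability type (on-path payoff 157 − 18.4×3.2 = 98.12) won't mimic when 98.12 ≥ 189 − 18.4·s*, i.e. s* ≥ 4.94.
Low-ability type (on-path payoff 94) won't mimic when 94 ≥ 189 − 28.4·s*, i.e. s* ≥ 3.35.
Both must hold, so s* = max(3.35, 4.94) = 4.94. The mid-ability type's constraint binds.

4.94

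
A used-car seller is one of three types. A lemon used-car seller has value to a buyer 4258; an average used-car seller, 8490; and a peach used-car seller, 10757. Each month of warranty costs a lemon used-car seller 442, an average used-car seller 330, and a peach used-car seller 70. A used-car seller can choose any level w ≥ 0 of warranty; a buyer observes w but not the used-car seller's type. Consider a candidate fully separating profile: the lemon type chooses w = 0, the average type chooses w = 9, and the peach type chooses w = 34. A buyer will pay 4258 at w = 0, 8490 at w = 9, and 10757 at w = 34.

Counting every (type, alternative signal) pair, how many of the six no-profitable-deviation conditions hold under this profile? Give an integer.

Lemon (own payoff 4258): to w=9 gives 8490 − 442×9 = 4512 → profitable ✗; to w=34 gives 10757 − 442×34 = -4271 → no gain ✓.
Average (own payoff 8490 − 330×9 = 5520): to w=0 gives 4258 → no gain ✓; to w=34 gives 10757 − 330×34 = -463 → no gain ✓.
Peach (own payoff 10757 − 70×34 = 8377): to w=0 gives 4258 → no gain ✓; to w=9 gives 8490 − 70×9 = 7860 → no gain ✓.
5 of the 6 constraints hold; not an equilibrium.

5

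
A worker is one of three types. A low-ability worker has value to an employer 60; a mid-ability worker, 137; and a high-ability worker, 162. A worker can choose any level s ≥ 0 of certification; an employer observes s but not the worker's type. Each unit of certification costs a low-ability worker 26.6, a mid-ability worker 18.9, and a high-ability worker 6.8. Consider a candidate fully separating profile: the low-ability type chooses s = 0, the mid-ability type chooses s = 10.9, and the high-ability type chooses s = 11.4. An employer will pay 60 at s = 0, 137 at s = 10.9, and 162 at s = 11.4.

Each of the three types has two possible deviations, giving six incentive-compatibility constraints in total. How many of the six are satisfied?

4

Low-ability (own payoff 60): to s=10.9 gives 137 − 26.6×10.9 = -152.94 → no gain ✓; to s=11.4 gives 162 − 26.6×11.4 = -141.24 → no gain ✓.
High-ability (own payoff 162 − 6.8×11.4 = 84.48): to s=0 gives 60 → no gain ✓; to s=10.9 gives 137 − 6.8×10.9 = 62.88 → no gain ✓.
Mid-ability (own payoff 137 − 18.9×10.9 = -69.01): to s=0 gives 60 → profitable ✗; to s=11.4 gives 162 − 18.9×11.4 = -53.46 → profitable ✗.
4 of the 6 constraints hold; not an equilibrium.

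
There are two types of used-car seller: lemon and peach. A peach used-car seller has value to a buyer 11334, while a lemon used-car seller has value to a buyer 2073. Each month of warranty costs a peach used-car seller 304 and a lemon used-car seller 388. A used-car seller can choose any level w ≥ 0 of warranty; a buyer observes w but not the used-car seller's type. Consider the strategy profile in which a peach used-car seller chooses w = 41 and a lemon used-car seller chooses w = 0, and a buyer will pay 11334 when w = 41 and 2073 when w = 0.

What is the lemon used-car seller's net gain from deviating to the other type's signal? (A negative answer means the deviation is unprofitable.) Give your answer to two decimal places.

Playing w = 0 the lemon used-car seller receives 2073.
Deviating to w = 41 brings payment 11334 at cost 388 × 41 = 15908, netting -4574.
Gain from deviating: -4574 − 2073 = -6647.00.
The gain is negative, so the lemon type's incentive-compatibility constraint is satisfied.

-6647.00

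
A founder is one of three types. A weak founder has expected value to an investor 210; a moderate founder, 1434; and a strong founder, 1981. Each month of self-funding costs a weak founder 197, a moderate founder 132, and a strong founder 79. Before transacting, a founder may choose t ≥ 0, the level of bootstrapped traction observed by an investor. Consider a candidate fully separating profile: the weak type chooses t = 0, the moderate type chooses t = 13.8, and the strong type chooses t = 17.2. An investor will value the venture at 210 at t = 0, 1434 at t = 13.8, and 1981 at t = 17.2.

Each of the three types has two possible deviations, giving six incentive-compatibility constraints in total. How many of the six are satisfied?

4

Weak (own payoff 210): to t=13.8 gives 1434 − 197×13.8 = -1284.6 → no gain ✓; to t=17.2 gives 1981 − 197×17.2 = -1407.4 → no gain ✓.
Strong (own payoff 1981 − 79×17.2 = 622.2): to t=0 gives 210 → no gain ✓; to t=13.8 gives 1434 − 79×13.8 = 343.8 → no gain ✓.
Moderate (own payoff 1434 − 132×13.8 = -387.6): to t=0 gives 210 → profitable ✗; to t=17.2 gives 1981 − 132×17.2 = -289.4 → profitable ✗.
4 of the 6 constraints hold; not an equilibrium.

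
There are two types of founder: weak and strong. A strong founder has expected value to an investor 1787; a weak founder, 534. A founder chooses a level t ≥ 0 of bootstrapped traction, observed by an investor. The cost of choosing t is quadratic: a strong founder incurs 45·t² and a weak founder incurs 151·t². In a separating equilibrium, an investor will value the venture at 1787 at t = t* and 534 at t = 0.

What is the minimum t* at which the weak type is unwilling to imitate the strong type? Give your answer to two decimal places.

2.88

The weak type at t = 0 receives 534; imitating at t* yields 1787 − 151·t*².
Indifference: 534 = 1787 − 151·t*², so t*² = (1787 − 534) / 151 ≈ 8.2980.
t* = √8.2980 ≈ 2.88.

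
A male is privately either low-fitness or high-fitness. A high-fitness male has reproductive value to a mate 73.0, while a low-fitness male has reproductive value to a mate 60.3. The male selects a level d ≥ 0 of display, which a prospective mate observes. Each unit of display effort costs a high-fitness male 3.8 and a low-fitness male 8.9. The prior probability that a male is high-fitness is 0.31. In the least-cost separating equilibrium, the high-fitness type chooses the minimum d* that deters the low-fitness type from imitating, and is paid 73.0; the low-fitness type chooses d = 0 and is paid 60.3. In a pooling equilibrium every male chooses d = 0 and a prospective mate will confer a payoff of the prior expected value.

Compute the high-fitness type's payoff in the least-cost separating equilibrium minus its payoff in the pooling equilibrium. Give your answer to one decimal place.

Least-cost separating signal: d* solves 60.3 = 73.0 − 8.9·d*, so d* = (73.0 − 60.3)/8.9 ≈ 1.4270.
High-fitness type's separating payoff: 73.0 − 3.8 × d* = 73.0 − 3.8 × (73.0 − 60.3)/8.9 = 73.0 − 48.26/8.9 ≈ 67.578.
Pooling payoff: 0.31 × 73.0 + 0.69 × 60.3 = 64.237.
Difference: 67.578 − 64.237 = 3.341, i.e. 3.3 to one decimal place.
The high-fitness type prefers to separate.

3.3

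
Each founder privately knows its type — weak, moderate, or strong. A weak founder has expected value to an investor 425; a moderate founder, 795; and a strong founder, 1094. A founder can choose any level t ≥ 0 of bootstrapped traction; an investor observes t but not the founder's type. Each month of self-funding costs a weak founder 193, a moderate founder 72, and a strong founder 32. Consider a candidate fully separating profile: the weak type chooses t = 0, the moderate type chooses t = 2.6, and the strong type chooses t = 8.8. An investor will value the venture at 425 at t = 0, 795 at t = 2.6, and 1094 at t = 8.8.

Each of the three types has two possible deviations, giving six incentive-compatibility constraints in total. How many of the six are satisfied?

6

Strong (own payoff 1094 − 32×8.8 = 812.4): to t=0 gives 425 → no gain ✓; to t=2.6 gives 795 − 32×2.6 = 711.8 → no gain ✓.
Weak (own payoff 425): to t=2.6 gives 795 − 193×2.6 = 293.2 → no gain ✓; to t=8.8 gives 1094 − 193×8.8 = -604.4 → no gain ✓.
Moderate (own payoff 795 − 72×2.6 = 607.8): to t=0 gives 425 → no gain ✓; to t=8.8 gives 1094 − 72×8.8 = 460.4 → no gain ✓.
6 of the 6 constraints hold; this profile is a separating equilibrium.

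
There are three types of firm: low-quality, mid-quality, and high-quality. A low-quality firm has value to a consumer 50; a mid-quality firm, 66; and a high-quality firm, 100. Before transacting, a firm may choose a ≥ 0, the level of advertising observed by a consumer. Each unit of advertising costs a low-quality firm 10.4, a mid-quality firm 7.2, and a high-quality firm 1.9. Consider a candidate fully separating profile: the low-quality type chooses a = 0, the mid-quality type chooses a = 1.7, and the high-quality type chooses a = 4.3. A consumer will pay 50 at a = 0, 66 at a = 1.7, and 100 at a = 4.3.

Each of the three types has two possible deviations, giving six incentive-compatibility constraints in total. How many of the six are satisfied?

Mid-quality (own payoff 66 − 7.2×1.7 = 53.76): to a=0 gives 50 → no gain ✓; to a=4.3 gives 100 − 7.2×4.3 = 69.04 → profitable ✗.
High-quality (own payoff 100 − 1.9×4.3 = 91.83): to a=0 gives 50 → no gain ✓; to a=1.7 gives 66 − 1.9×1.7 = 62.77 → no gain ✓.
Low-quality (own payoff 50): to a=1.7 gives 66 − 10.4×1.7 = 48.32 → no gain ✓; to a=4.3 gives 100 − 10.4×4.3 = 55.28 → profitable ✗.
4 of the 6 constraints hold; not an equilibrium.

4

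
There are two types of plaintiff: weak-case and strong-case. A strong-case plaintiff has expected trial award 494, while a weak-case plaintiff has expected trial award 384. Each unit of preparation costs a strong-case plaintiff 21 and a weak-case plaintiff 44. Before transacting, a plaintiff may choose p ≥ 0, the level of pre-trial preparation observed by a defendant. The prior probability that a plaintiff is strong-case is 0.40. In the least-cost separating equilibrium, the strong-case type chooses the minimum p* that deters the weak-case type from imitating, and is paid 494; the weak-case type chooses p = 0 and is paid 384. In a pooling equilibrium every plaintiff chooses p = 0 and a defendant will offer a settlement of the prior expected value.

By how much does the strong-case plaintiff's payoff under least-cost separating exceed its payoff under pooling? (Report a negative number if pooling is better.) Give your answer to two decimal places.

Least-cost separating signal: p* solves 384 = 494 − 44·p*, so p* = (494 − 384)/44 = 2.5.
Strong-case type's separating payoff: 494 − 21 × p* = 494 − 21 × (494 − 384)/44 = 494 − 2310/44 = 441.5.
Pooling payoff: 0.40 × 494 + 0.60 × 384 = 428.
Difference: 441.5 − 428 = 13.50.
The strong-case type prefers to separate.

13.50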